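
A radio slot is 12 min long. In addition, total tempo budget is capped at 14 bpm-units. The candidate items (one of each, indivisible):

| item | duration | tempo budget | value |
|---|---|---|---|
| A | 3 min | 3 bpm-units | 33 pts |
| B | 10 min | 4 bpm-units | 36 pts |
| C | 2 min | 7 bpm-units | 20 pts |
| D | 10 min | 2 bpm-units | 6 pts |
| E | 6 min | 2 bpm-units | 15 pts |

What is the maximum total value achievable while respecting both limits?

Feasible sets respecting both limits:
- A+C+E: duration 11, tempo budget 12, value 68
- B+C: duration 12, tempo budget 11, value 56
- A+C: duration 5, tempo budget 10, value 53
- A+E: duration 9, tempo budget 5, value 48
Best: 68 pts.

68 pts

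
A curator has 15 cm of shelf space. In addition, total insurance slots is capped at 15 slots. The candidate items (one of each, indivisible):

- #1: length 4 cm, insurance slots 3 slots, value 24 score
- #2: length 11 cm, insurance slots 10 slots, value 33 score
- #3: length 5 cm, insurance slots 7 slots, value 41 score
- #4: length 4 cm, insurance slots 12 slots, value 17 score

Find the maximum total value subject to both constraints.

65 score

Feasible sets respecting both limits:
- #1+#3: length 9, insurance slots 10, value 65
- #1+#2: length 15, insurance slots 13, value 57
- #3: length 5, insurance slots 7, value 41
Best: 65 score.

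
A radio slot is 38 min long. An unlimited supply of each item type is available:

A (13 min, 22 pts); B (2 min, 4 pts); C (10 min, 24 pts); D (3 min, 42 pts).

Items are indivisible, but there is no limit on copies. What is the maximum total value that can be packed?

Best value-per-unit is D at 42/3; filling with it alone gives 12×42 = 504.
Optimal mix: 1×B + 12×D → duration 38, value 508.

508 pts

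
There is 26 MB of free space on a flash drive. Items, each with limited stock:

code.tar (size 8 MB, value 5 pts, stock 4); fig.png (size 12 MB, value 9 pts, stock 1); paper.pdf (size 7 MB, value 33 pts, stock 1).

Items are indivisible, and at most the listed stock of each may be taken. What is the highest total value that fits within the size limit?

Best selections within size 26 and stock limits:
- 2×code.tar + 1×paper.pdf: size 23, value 43
- 1×fig.png + 1×paper.pdf: size 19, value 42
- 1×code.tar + 1×paper.pdf: size 15, value 38
- 1×paper.pdf: size 7, value 33
Best: 43 pts.

43 pts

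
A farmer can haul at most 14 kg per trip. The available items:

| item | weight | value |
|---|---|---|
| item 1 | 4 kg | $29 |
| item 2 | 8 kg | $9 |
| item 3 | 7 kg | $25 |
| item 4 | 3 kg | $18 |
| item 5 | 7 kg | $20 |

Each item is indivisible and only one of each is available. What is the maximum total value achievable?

Check high-value combinations within 14 kg:
- item 1+item 3+item 4: weight 4+7+3=14, value 29+25+18=72
- item 1+item 4+item 5: weight 4+3+7=14, value 29+18+20=67
- item 1+item 3: weight 4+7=11, value 29+25=54
Best: $72.

$72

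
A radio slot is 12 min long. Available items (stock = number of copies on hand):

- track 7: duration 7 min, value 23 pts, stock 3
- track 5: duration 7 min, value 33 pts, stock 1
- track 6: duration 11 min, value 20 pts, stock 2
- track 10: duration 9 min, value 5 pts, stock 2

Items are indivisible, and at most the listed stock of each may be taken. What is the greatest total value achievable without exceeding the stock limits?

Best selections within duration 12 and stock limits:
- 1×track 5: duration 7, value 33
- 1×track 7: duration 7, value 23
- 1×track 6: duration 11, value 20
- 1×track 10: duration 9, value 5
Best: 33 pts.

33 pts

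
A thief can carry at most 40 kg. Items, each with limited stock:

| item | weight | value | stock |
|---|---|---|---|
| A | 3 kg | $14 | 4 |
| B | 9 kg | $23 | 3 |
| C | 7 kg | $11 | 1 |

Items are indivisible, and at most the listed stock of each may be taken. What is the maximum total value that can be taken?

Best selections within weight 40 and stock limits:
- 4×A + 3×B: weight 39, value 125
- 4×A + 2×B + 1×C: weight 37, value 113
- 3×A + 3×B: weight 36, value 111
- 2×A + 3×B + 1×C: weight 40, value 108
Best: $125.

$125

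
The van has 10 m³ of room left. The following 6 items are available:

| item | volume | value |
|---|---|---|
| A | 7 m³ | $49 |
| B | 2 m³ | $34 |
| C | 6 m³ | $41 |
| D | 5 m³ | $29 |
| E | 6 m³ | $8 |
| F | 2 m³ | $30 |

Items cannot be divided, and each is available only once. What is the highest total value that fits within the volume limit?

$105

Check high-value combinations within 10 m³:
- B+C+F: volume 2+6+2=10, value 34+41+30=105
- B+D+F: volume 2+5+2=9, value 34+29+30=93
- A+B: volume 7+2=9, value 49+34=83
- A+F: volume 7+2=9, value 49+30=79
- B+C: volume 2+6=8, value 34+41=75
Best: $105.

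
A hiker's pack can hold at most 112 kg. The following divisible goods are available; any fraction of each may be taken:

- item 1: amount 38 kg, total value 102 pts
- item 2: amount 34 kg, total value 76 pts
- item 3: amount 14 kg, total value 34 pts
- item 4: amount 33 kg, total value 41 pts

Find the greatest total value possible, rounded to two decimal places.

Take in order of value per unit:
- item 1 (102/38 per unit): all 38 → value 102, running total 102.00
- item 3 (34/14 per unit): all 14 → value 34, running total 136.00
- item 2 (76/34 per unit): all 34 → value 76, running total 212.00
- item 4 (41/33 per unit): 26 of 33 → value 26×41/33 = 32.3030, running total 244.30
Total 244.30.

244.30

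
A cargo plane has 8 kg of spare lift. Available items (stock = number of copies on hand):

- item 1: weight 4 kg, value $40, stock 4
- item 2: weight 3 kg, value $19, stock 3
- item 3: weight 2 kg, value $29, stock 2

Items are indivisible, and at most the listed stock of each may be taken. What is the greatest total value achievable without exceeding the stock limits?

$98

Top feasible selections:
- 1×item 1 + 2×item 3: weight 8, value 98
- 2×item 1: weight 8, value 80
- 1×item 2 + 2×item 3: weight 7, value 77
Best: $98.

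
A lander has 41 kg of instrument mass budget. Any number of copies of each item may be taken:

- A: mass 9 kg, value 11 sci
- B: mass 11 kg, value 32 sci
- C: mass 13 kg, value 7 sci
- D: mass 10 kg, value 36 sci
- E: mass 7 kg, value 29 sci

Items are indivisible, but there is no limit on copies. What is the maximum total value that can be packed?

Best value-per-unit is E at 29/7; filling with it alone gives 5×29 = 145.
Optimal mix: 2×D + 3×E → mass 41, value 159.

159 sci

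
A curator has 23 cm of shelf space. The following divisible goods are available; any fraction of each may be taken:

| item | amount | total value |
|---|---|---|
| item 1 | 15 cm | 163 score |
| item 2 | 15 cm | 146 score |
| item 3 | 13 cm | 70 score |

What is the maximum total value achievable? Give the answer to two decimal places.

Take in order of value per unit:
- item 1 (163/15 per unit): all 15 → value 163, running total 163.00
- item 2 (146/15 per unit): 8 of 15 → value 8×146/15 = 77.8667, running total 240.87
Total 240.87.

240.87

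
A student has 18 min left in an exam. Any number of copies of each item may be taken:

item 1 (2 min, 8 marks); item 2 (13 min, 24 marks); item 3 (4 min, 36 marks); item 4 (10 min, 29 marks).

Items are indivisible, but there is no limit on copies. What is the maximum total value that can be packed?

152 marks

Best value-per-unit is item 3 at 36/4; filling with it alone gives 4×36 = 144.
Optimal mix: 1×item 1 + 4×item 3 → time 18, value 152.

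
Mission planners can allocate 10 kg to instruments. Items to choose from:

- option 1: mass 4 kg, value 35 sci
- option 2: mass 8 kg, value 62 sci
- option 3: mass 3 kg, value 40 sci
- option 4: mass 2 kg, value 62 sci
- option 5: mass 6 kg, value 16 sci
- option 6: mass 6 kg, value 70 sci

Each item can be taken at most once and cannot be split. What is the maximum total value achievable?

137 sci

Check high-value combinations within 10 kg:
- option 1+option 3+option 4: mass 4+3+2=9, value 35+40+62=137
- option 4+option 6: mass 2+6=8, value 62+70=132
- option 2+option 4: mass 8+2=10, value 62+62=124
Best: 137 sci.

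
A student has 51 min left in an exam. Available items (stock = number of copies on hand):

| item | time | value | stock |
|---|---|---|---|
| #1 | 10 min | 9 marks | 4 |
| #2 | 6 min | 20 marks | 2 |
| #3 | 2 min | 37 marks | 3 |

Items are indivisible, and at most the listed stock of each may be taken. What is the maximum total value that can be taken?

178 marks

Top feasible selections:
- 3×#1 + 2×#2 + 3×#3: time 48, value 178
- 2×#1 + 2×#2 + 3×#3: time 38, value 169
Best: 178 marks.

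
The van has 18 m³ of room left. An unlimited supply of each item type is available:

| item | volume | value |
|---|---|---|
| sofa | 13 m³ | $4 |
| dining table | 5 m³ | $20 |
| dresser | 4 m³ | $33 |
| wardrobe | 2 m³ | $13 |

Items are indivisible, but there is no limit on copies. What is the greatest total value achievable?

Best value-per-unit is dresser at 33/4; filling with it alone gives 4×33 = 132.
Optimal mix: 4×dresser + 1×wardrobe → volume 18, value 145.

$145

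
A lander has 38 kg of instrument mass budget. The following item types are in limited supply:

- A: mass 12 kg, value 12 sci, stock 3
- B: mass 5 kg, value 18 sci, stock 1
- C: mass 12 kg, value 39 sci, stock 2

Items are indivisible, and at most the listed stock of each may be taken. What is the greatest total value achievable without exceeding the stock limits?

Best selections within mass 38 and stock limits:
- 1×B + 2×C: mass 29, value 96
- 1×A + 2×C: mass 36, value 90
Best: 96 sci.

96 sci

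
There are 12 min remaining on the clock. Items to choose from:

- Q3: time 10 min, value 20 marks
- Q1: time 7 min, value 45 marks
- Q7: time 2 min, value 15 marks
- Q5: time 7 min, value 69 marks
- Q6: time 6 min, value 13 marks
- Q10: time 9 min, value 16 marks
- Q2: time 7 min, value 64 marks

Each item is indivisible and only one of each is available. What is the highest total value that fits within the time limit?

84 marks

Check high-value combinations within 12 min:
- Q7+Q5: time 2+7=9, value 15+69=84
- Q7+Q2: time 2+7=9, value 15+64=79
- Q5: time 7, value 69
- Q2: time 7, value 64
- Q1+Q7: time 7+2=9, value 45+15=60
Best: 84 marks.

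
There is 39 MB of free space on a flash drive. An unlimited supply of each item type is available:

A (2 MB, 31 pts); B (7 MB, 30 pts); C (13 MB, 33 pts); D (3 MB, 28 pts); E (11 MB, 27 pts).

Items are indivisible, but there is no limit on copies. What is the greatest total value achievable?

Best value-per-unit is A at 31/2, and filling with it alone uses size 19×2=38. No mix of the others beats 19×31 = 589.

589 pts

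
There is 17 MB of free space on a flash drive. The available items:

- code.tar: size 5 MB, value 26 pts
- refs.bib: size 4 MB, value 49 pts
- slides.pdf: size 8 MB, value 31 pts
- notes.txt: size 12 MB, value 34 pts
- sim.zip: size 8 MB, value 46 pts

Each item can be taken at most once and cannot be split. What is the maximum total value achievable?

Check high-value combinations within 17 MB:
- code.tar+refs.bib+sim.zip: size 5+4+8=17, value 26+49+46=121
- code.tar+refs.bib+slides.pdf: size 5+4+8=17, value 26+49+31=106
- refs.bib+sim.zip: size 4+8=12, value 49+46=95
- refs.bib+notes.txt: size 4+12=16, value 49+34=83
- refs.bib+slides.pdf: size 4+8=12, value 49+31=80
Best: 121 pts.

121 pts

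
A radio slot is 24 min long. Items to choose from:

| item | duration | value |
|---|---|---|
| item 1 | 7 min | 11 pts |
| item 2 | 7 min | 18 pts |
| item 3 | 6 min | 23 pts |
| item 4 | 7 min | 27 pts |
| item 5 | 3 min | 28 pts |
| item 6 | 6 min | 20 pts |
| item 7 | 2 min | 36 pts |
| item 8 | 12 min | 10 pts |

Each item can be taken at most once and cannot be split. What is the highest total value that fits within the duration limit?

Check high-value combinations within 24 min:
- item 3+item 4+item 5+item 6+item 7: duration 6+7+3+6+2=24, value 23+27+28+20+36=134
- item 2+item 3+item 5+item 6+item 7: duration 7+6+3+6+2=24, value 18+23+28+20+36=125
- item 1+item 3+item 5+item 6+item 7: duration 7+6+3+6+2=24, value 11+23+28+20+36=118
- item 3+item 4+item 5+item 7: duration 6+7+3+2=18, value 23+27+28+36=114
Best: 134 pts.

134 pts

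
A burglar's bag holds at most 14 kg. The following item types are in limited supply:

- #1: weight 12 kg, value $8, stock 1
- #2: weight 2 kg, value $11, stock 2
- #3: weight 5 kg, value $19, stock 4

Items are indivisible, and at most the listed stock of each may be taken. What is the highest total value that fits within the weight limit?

Top feasible selections:
- 2×#2 + 2×#3: weight 14, value 60
- 1×#2 + 2×#3: weight 12, value 49
- 2×#2 + 1×#3: weight 9, value 41
Best: $60.

$60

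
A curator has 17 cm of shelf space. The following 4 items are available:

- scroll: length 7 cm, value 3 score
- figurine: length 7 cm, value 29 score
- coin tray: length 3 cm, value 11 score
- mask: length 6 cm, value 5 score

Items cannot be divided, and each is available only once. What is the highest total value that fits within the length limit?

45 score

This is a 0/1 knapsack; check combinations near the capacity.
- figurine+coin tray+mask: length 7+3+6=16, value 29+11+5=45
- scroll+figurine+coin tray: length 7+7+3=17, value 3+29+11=43
- figurine+coin tray: length 7+3=10, value 29+11=40
- figurine+mask: length 7+6=13, value 29+5=34
Best: 45 score.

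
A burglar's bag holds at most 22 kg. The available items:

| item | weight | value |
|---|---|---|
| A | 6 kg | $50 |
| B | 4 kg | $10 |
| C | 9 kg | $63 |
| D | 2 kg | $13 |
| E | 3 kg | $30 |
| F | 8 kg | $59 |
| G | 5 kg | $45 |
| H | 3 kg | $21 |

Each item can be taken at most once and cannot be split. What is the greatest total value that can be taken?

Check high-value combinations within 22 kg:
- A+E+F+G: weight 6+3+8+5=22, value 50+30+59+45=184
- A+F+G+H: weight 6+8+5+3=22, value 50+59+45+21=175
- A+D+E+F+H: weight 6+2+3+8+3=22, value 50+13+30+59+21=173
- C+D+E+G+H: weight 9+2+3+5+3=22, value 63+13+30+45+21=172
- A+C+D+G: weight 6+9+2+5=22, value 50+63+13+45=171
Best: $184.

$184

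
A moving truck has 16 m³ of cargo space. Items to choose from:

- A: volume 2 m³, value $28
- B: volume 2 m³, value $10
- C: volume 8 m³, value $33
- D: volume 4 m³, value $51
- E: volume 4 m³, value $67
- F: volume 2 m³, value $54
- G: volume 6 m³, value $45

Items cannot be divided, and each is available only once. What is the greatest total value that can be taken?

This is a 0/1 knapsack; check combinations near the capacity.
- D+E+F+G: volume 4+4+2+6=16, value 51+67+54+45=217
- A+B+D+E+F: volume 2+2+4+4+2=14, value 28+10+51+67+54=210
- A+B+E+F+G: volume 2+2+4+2+6=16, value 28+10+67+54+45=204
Best: $217.

$217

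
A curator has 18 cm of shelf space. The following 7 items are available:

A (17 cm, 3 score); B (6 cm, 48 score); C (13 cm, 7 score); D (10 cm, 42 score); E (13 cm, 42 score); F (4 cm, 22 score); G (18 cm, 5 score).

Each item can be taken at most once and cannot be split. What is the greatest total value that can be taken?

Check high-value combinations within 18 cm:
- B+D: length 6+10=16, value 48+42=90
- B+F: length 6+4=10, value 48+22=70
- D+F: length 10+4=14, value 42+22=64
- E+F: length 13+4=17, value 42+22=64
- B: length 6, value 48
Best: 90 score.

90 score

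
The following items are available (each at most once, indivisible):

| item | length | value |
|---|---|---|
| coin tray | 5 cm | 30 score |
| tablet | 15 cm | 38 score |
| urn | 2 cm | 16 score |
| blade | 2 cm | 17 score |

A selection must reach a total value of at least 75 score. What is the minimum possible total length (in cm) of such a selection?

22

Subsets with value ≥ 75, sorted by total length:
- coin tray+tablet+blade: length 22, value 85
- coin tray+tablet+urn: length 22, value 84
- coin tray+tablet+urn+blade: length 24, value 101
Minimum length: 22 cm.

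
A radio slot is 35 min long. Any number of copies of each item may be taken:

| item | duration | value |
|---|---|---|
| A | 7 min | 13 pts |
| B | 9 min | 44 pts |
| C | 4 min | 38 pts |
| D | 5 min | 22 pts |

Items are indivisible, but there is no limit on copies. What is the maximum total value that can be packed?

Best value-per-unit is C at 38/4, and filling with it alone uses duration 8×4=32. No mix of the others beats 8×38 = 304.

304 pts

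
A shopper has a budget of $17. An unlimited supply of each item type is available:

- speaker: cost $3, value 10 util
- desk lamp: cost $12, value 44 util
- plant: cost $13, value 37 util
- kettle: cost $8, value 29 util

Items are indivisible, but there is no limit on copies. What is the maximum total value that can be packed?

Best value-per-unit is desk lamp at 44/12; filling with it alone gives 1×44 = 44.
Optimal mix: 3×speaker + 1×kettle → cost 17, value 59.

59 util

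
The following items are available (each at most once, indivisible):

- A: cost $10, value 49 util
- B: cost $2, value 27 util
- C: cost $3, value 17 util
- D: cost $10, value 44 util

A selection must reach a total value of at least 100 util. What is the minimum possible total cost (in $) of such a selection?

Subsets with value ≥ 100, sorted by total cost:
- A+B+D: cost 22, value 120
- A+C+D: cost 23, value 110
Minimum cost: 22 $.

22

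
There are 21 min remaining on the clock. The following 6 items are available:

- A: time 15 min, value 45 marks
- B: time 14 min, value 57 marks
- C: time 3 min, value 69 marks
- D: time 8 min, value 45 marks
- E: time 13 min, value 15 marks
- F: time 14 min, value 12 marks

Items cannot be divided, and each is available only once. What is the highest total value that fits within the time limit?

126 marks

Check high-value combinations within 21 min:
- B+C: time 14+3=17, value 57+69=126
- C+D: time 3+8=11, value 69+45=114
- A+C: time 15+3=18, value 45+69=114
- C+E: time 3+13=16, value 69+15=84
- C+F: time 3+14=17, value 69+12=81
Best: 126 marks.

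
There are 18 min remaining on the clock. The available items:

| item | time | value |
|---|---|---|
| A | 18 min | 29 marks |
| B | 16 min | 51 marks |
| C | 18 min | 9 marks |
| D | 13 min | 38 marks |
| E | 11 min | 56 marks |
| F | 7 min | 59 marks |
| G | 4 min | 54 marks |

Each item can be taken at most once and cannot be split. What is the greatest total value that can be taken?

Check high-value combinations within 18 min:
- E+F: time 11+7=18, value 56+59=115
- F+G: time 7+4=11, value 59+54=113
- E+G: time 11+4=15, value 56+54=110
Best: 115 marks.

115 marks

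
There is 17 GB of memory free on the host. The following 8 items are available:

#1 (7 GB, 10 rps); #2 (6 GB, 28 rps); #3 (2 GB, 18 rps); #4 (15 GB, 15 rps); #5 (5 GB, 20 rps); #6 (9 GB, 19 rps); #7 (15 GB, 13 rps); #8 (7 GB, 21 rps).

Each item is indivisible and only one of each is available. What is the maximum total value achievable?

This is a 0/1 knapsack; check combinations near the capacity.
- #2+#3+#8: memory 6+2+7=15, value 28+18+21=67
- #2+#3+#5: memory 6+2+5=13, value 28+18+20=66
- #2+#3+#6: memory 6+2+9=17, value 28+18+19=65
- #3+#5+#8: memory 2+5+7=14, value 18+20+21=59
- #3+#5+#6: memory 2+5+9=16, value 18+20+19=57
Best: 67 rps.

67 rps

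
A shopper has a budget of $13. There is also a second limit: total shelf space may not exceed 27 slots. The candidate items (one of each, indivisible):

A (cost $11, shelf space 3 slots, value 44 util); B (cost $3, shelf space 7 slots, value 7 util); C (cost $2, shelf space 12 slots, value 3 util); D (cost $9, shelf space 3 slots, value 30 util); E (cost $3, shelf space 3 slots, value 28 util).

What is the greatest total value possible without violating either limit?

58 util

Feasible sets respecting both limits:
- D+E: cost 12, shelf space 6, value 58
- A+C: cost 13, shelf space 15, value 47
- A: cost 11, shelf space 3, value 44
- B+C+E: cost 8, shelf space 22, value 38
Best: 58 util.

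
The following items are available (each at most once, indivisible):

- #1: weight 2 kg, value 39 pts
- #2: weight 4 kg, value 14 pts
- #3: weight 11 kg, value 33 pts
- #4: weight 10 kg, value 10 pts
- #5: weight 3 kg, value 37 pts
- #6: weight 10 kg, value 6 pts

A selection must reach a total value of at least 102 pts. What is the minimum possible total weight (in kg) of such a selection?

16

Subsets with value ≥ 102, sorted by total weight:
- #1+#3+#5: weight 16, value 109
- #1+#2+#3+#5: weight 20, value 123
- #1+#3+#4+#5: weight 26, value 119
- #1+#3+#5+#6: weight 26, value 115
Minimum weight: 16 kg.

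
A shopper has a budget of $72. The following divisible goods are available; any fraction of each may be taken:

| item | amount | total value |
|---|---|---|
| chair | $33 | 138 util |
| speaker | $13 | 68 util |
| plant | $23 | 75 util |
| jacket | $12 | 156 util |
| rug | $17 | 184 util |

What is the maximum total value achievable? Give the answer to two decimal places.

Take in order of value per unit:
- jacket (156/12 per unit): all 12 → value 156, running total 156.00
- rug (184/17 per unit): all 17 → value 184, running total 340.00
- speaker (68/13 per unit): all 13 → value 68, running total 408.00
- chair (138/33 per unit): 30 of 33 → value 30×138/33 = 125.4545, running total 533.45
Total 533.45.

533.45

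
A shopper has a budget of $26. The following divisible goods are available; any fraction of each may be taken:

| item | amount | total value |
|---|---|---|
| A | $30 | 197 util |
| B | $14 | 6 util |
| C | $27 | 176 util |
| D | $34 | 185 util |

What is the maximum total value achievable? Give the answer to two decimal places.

170.73

Take in order of value per unit:
- A (197/30 per unit): 26 of 30 → value 26×197/30 = 170.7333, running total 170.73
Total 170.73.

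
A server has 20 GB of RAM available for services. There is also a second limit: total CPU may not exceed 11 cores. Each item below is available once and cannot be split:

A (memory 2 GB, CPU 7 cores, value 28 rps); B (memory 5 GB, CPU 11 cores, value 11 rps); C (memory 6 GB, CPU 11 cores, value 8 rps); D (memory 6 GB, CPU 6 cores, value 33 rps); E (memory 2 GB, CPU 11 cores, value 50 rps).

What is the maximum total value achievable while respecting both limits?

50 rps

Feasible sets respecting both limits:
- E: memory 2, CPU 11, value 50
- D: memory 6, CPU 6, value 33
- A: memory 2, CPU 7, value 28
Best: 50 rps.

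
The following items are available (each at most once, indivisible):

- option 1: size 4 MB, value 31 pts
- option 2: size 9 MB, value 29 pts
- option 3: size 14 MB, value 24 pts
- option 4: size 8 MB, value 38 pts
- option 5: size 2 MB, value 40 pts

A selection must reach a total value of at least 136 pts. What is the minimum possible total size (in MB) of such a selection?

Subsets with value ≥ 136, sorted by total size:
- option 1+option 2+option 4+option 5: size 23, value 138
- option 1+option 2+option 3+option 4+option 5: size 37, value 162
Minimum size: 23 MB.

23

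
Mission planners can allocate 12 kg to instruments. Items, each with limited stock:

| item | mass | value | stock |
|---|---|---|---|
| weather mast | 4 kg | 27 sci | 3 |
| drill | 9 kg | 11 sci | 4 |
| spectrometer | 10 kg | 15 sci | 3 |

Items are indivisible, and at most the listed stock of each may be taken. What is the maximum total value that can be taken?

Best selections within mass 12 and stock limits:
- 3×weather mast: mass 12, value 81
- 2×weather mast: mass 8, value 54
Best: 81 sci.

81 sci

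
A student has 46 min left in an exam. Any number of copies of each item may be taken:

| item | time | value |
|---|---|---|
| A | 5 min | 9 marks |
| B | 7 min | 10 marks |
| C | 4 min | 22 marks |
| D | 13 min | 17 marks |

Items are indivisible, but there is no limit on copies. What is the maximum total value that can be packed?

242 marks

Best value-per-unit is C at 22/4, and filling with it alone uses time 11×4=44. No mix of the others beats 11×22 = 242.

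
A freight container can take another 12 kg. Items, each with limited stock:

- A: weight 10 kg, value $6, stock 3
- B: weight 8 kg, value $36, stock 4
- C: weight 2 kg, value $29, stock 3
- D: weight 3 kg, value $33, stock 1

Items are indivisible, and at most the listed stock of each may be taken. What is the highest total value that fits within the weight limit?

$120

Top feasible selections:
- 3×C + 1×D: weight 9, value 120
- 1×B + 2×C: weight 12, value 94
Best: $120.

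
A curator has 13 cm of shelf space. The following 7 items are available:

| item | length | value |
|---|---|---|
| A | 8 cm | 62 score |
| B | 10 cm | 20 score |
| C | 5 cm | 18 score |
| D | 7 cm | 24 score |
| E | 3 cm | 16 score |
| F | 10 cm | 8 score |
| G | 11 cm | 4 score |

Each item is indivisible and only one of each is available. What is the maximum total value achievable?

80 score

Check high-value combinations within 13 cm:
- A+C: length 8+5=13, value 62+18=80
- A+E: length 8+3=11, value 62+16=78
- A: length 8, value 62
- C+D: length 5+7=12, value 18+24=42
- D+E: length 7+3=10, value 24+16=40
Best: 80 score.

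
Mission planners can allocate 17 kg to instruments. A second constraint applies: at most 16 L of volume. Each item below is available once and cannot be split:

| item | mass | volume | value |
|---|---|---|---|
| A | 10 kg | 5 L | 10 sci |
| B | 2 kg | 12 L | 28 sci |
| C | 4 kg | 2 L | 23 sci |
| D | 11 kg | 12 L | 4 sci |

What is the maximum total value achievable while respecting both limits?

Feasible sets respecting both limits:
- B+C: mass 6, volume 14, value 51
- A+C: mass 14, volume 7, value 33
- B: mass 2, volume 12, value 28
Best: 51 sci.

51 sci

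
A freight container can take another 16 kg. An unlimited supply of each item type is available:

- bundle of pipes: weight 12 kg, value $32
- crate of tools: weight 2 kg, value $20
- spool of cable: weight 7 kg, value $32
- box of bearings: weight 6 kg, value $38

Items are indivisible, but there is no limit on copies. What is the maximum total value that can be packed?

Best value-per-unit is crate of tools at 20/2, and filling with it alone uses weight 8×2=16. No mix of the others beats 8×20 = 160.

$160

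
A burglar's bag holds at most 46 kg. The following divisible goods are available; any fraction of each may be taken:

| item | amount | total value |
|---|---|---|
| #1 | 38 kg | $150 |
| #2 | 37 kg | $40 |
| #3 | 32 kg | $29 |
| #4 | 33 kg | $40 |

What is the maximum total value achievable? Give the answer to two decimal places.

159.70

Take in order of value per unit:
- #1 (150/38 per unit): all 38 → value 150, running total 150.00
- #4 (40/33 per unit): 8 of 33 → value 8×40/33 = 9.6970, running total 159.70
Total 159.70.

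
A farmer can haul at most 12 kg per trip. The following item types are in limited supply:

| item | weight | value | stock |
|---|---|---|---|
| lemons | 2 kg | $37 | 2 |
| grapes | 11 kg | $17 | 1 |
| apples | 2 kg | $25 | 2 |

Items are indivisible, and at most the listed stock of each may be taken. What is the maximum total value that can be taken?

Top feasible selections:
- 2×lemons + 2×apples: weight 8, value 124
- 2×lemons + 1×apples: weight 6, value 99
- 1×lemons + 2×apples: weight 6, value 87
- 2×lemons: weight 4, value 74
Best: $124.

$124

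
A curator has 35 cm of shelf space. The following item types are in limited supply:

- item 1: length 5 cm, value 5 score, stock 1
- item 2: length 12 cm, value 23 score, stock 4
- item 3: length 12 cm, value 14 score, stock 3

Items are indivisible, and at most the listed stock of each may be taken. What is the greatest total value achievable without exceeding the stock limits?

51 score

Best selections within length 35 and stock limits:
- 1×item 1 + 2×item 2: length 29, value 51
- 2×item 2: length 24, value 46
- 1×item 1 + 1×item 2 + 1×item 3: length 29, value 42
- 1×item 2 + 1×item 3: length 24, value 37
Best: 51 score.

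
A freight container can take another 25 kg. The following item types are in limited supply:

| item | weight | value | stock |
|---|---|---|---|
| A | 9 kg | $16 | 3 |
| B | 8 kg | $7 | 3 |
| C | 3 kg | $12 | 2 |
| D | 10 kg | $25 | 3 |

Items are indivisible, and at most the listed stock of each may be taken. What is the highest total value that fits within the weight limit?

Best selections within weight 25 and stock limits:
- 1×A + 2×C + 1×D: weight 25, value 65
- 1×C + 2×D: weight 23, value 62
Best: $65.

$65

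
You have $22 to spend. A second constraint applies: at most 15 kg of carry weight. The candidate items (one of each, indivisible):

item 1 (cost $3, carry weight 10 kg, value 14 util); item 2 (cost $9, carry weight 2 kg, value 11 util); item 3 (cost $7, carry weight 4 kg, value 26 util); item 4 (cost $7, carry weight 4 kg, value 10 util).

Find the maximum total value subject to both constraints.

Feasible sets respecting both limits:
- item 1+item 3: cost 10, carry weight 14, value 40
- item 2+item 3: cost 16, carry weight 6, value 37
- item 3+item 4: cost 14, carry weight 8, value 36
- item 3: cost 7, carry weight 4, value 26
Best: 40 util.

40 util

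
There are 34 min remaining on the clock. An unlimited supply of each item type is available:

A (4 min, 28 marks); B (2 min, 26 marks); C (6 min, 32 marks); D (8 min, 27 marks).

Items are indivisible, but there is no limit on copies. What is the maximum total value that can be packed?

442 marks

Best value-per-unit is B at 26/2, and filling with it alone uses time 17×2=34. No mix of the others beats 17×26 = 442.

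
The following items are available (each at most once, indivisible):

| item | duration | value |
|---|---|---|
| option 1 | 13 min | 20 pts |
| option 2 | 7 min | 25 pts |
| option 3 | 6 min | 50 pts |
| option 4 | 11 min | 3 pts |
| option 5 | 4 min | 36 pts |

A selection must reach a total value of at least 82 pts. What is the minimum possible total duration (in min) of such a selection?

10

Subsets with value ≥ 82, sorted by total duration:
- option 3+option 5: duration 10, value 86
- option 2+option 3+option 5: duration 17, value 111
Minimum duration: 10 min.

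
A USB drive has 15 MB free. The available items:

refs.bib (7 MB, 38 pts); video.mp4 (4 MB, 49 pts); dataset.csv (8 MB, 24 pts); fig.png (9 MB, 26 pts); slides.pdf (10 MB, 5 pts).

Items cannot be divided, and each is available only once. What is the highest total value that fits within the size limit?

87 pts

Check high-value combinations within 15 MB:
- refs.bib+video.mp4: size 7+4=11, value 38+49=87
- video.mp4+fig.png: size 4+9=13, value 49+26=75
- video.mp4+dataset.csv: size 4+8=12, value 49+24=73
- refs.bib+dataset.csv: size 7+8=15, value 38+24=62
Best: 87 pts.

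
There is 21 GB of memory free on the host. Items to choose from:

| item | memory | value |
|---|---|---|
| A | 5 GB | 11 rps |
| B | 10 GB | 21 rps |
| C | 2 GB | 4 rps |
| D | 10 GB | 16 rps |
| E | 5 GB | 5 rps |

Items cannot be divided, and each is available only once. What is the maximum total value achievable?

Check high-value combinations within 21 GB:
- B+D: memory 10+10=20, value 21+16=37
- A+B+E: memory 5+10+5=20, value 11+21+5=37
- A+B+C: memory 5+10+2=17, value 11+21+4=36
- A+B: memory 5+10=15, value 11+21=32
- A+D+E: memory 5+10+5=20, value 11+16+5=32
Best: 37 rps.

37 rps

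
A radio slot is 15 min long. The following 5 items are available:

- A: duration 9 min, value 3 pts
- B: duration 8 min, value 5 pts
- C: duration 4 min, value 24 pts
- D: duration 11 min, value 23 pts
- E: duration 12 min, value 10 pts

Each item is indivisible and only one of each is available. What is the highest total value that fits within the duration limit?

47 pts

Check high-value combinations within 15 min:
- C+D: duration 4+11=15, value 24+23=47
- B+C: duration 8+4=12, value 5+24=29
- A+C: duration 9+4=13, value 3+24=27
Best: 47 pts.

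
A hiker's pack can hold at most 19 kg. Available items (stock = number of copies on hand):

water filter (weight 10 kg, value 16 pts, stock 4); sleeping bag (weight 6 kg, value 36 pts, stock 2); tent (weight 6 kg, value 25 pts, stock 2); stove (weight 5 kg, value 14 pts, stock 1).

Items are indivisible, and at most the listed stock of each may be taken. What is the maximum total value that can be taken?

Top feasible selections:
- 2×sleeping bag + 1×tent: weight 18, value 97
- 2×sleeping bag + 1×stove: weight 17, value 86
- 1×sleeping bag + 2×tent: weight 18, value 86
- 1×sleeping bag + 1×tent + 1×stove: weight 17, value 75
Best: 97 pts.

97 pts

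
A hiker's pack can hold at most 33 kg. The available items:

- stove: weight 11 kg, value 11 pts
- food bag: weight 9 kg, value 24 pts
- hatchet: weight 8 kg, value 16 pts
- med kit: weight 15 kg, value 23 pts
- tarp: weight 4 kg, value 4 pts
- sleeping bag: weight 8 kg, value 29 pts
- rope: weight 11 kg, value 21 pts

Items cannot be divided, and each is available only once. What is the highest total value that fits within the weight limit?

78 pts

Check high-value combinations within 33 kg:
- food bag+tarp+sleeping bag+rope: weight 9+4+8+11=32, value 24+4+29+21=78
- food bag+med kit+sleeping bag: weight 9+15+8=32, value 24+23+29=76
- food bag+sleeping bag+rope: weight 9+8+11=28, value 24+29+21=74
- food bag+hatchet+tarp+sleeping bag: weight 9+8+4+8=29, value 24+16+4+29=73
- hatchet+tarp+sleeping bag+rope: weight 8+4+8+11=31, value 16+4+29+21=70
Best: 78 pts.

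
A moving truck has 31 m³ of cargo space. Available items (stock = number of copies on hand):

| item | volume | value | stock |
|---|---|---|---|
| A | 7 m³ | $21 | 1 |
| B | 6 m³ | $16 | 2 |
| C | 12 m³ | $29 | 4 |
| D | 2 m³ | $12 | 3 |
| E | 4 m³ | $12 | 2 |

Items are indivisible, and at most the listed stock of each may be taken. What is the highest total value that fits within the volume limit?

Best selections within volume 31 and stock limits:
- 1×A + 1×B + 1×C + 3×D: volume 31, value 102
- 1×A + 2×B + 3×D + 1×E: volume 29, value 101
- 1×A + 2×B + 2×D + 2×E: volume 31, value 101
- 1×A + 1×C + 3×D + 1×E: volume 29, value 98
Best: $102.

$102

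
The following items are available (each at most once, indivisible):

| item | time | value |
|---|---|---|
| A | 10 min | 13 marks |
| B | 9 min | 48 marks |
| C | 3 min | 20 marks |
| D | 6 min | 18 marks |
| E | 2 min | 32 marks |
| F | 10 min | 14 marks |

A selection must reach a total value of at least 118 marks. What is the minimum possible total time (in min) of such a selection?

20

Subsets with value ≥ 118, sorted by total time:
- B+C+D+E: time 20, value 118
- B+C+D+E+F: time 30, value 132
Minimum time: 20 min.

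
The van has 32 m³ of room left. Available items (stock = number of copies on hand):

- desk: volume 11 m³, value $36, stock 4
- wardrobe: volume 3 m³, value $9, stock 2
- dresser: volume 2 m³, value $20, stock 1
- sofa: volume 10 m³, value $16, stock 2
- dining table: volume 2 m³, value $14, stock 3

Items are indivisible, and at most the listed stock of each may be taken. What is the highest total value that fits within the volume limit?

Best selections within volume 32 and stock limits:
- 2×desk + 1×dresser + 3×dining table: volume 30, value 134
- 2×desk + 1×wardrobe + 1×dresser + 2×dining table: volume 31, value 129
Best: $134.

$134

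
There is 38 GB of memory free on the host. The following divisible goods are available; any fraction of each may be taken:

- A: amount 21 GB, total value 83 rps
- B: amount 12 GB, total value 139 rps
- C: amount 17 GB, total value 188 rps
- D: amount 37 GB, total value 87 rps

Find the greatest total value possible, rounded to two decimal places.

362.57

Take in order of value per unit:
- B (139/12 per unit): all 12 → value 139, running total 139.00
- C (188/17 per unit): all 17 → value 188, running total 327.00
- A (83/21 per unit): 9 of 21 → value 9×83/21 = 35.5714, running total 362.57
Total 362.57.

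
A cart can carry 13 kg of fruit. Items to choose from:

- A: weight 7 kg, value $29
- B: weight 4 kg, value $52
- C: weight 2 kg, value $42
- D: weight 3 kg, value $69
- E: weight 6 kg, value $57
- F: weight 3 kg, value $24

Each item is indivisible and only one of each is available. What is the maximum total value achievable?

$187

Check high-value combinations within 13 kg:
- B+C+D+F: weight 4+2+3+3=12, value 52+42+69+24=187
- B+D+E: weight 4+3+6=13, value 52+69+57=178
- C+D+E: weight 2+3+6=11, value 42+69+57=168
- B+C+D: weight 4+2+3=9, value 52+42+69=163
- B+C+E: weight 4+2+6=12, value 52+42+57=151
Best: $187.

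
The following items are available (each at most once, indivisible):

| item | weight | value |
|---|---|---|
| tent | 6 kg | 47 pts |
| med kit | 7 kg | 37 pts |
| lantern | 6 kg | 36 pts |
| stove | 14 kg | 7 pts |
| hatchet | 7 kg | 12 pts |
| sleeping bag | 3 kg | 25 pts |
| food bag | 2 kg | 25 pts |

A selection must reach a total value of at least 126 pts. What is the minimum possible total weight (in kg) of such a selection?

17

Subsets with value ≥ 126, sorted by total weight:
- tent+lantern+sleeping bag+food bag: weight 17, value 133
- tent+med kit+sleeping bag+food bag: weight 18, value 134
- tent+med kit+lantern+food bag: weight 21, value 145
Minimum weight: 17 kg.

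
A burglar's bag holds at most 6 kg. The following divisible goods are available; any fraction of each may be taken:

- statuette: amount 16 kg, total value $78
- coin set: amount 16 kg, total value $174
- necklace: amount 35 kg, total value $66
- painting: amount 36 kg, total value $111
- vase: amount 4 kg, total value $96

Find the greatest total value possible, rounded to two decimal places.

117.75

Take in order of value per unit:
- vase (96/4 per unit): all 4 → value 96, running total 96.00
- coin set (174/16 per unit): 2 of 16 → value 2×174/16 = 21.7500, running total 117.75
Total 117.75.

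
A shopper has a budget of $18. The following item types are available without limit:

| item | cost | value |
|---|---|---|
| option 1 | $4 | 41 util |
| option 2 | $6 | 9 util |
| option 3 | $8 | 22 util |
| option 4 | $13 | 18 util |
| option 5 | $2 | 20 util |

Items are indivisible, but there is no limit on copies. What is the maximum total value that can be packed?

184 util

Best value-per-unit is option 1 at 41/4; filling with it alone gives 4×41 = 164.
Optimal mix: 4×option 1 + 1×option 5 → cost 18, value 184.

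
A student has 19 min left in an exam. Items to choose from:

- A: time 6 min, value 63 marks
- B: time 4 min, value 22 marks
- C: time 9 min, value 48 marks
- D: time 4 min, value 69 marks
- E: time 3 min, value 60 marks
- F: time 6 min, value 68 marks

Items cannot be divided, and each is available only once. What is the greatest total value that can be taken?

260 marks

Check high-value combinations within 19 min:
- A+D+E+F: time 6+4+3+6=19, value 63+69+60+68=260
- B+D+E+F: time 4+4+3+6=17, value 22+69+60+68=219
- A+B+D+E: time 6+4+4+3=17, value 63+22+69+60=214
Best: 260 marks.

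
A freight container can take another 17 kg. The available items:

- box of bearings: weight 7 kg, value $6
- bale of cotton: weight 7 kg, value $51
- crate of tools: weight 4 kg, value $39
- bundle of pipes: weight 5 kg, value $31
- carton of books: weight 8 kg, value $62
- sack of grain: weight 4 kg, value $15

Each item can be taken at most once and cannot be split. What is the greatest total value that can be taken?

$132

This is a 0/1 knapsack; check combinations near the capacity.
- crate of tools+bundle of pipes+carton of books: weight 4+5+8=17, value 39+31+62=132
- bale of cotton+crate of tools+bundle of pipes: weight 7+4+5=16, value 51+39+31=121
- crate of tools+carton of books+sack of grain: weight 4+8+4=16, value 39+62+15=116
- bale of cotton+carton of books: weight 7+8=15, value 51+62=113
- bundle of pipes+carton of books+sack of grain: weight 5+8+4=17, value 31+62+15=108
Best: $132.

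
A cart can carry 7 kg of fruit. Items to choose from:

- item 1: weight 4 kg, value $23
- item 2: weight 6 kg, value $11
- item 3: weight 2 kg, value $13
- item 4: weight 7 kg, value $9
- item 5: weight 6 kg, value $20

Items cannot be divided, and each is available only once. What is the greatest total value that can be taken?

Check high-value combinations within 7 kg:
- item 1+item 3: weight 4+2=6, value 23+13=36
- item 1: weight 4, value 23
- item 5: weight 6, value 20
- item 3: weight 2, value 13
Best: $36.

$36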